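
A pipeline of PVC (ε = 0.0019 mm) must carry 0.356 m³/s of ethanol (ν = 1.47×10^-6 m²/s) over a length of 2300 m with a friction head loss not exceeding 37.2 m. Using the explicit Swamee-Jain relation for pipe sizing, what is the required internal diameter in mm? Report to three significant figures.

Swamee-Jain (Type III): D = 0.66·[ε^1.25·(LQ²/(gh_f))^4.75 + ν·Q^9.4·(L/(gh_f))^5.2]^0.04
LQ²/(gh_f) = 0.7988; L/(gh_f) = 6.303
Term 1 = ε^1.25·(…)^4.75 = 2.43×10^-8; Term 2 = ν·Q^9.4·(…)^5.2 = 1.28×10^-6
D = 0.66·(2.43×10^-8 + 1.28×10^-6)^0.04 = 0.3839 m = 384 mm
Check: V = 3.08 m/s, Re = 8.03×10^5, f = 0.01216, h_f = 35.1 m ≈ 37.2 m ✓

D ≈ 384 mm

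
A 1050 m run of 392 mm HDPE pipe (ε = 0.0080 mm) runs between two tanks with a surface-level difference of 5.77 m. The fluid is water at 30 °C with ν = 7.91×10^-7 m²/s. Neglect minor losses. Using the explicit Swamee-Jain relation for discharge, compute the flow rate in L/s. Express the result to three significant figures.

Q ≈ 224 L/s

Swamee-Jain (Type II): Q = -0.965·√(gD⁵h_f/L)·ln[ε/(3.7D) + √(3.17ν²L/(gD³h_f))]
√(gD⁵h_f/L) = √(9.81·0.392⁵·5.77/1050) = 0.02234
ε/(3.7D) = 5.52×10^-6; √(3.17ν²L/(gD³h_f)) = 2.47×10^-5
Q = -0.965·0.02234·ln(3.023×10^-5) = 0.2243 m³/s
Check: V = 1.86 m/s, Re = 9.21×10^5, f = 0.01223, h_f = 5.77 m ≈ 5.77 m ✓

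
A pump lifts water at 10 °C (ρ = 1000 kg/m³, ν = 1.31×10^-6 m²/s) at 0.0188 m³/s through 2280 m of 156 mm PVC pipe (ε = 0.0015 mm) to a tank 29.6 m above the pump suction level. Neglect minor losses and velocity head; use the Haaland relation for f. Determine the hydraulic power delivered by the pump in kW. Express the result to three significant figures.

V = 4Q/(πD²) = 0.9836 m/s; Re = 1.17×10^5; ε/D = 9.62×10^-6; f = 0.01729
h_f = f(L/D)V²/2g = 12.46 m
Total head H = z + h_f = 29.6 + 12.46 = 42.06 m
P_hyd = ρgQH = 1000·9.81·0.0188·42.06 = 7.757 kW

P_hyd ≈ 7.76 kW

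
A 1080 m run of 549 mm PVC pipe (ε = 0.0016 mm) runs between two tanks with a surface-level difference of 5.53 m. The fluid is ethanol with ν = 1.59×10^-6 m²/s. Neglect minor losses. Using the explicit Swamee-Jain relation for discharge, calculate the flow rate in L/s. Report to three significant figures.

Q ≈ 500 L/s

Swamee-Jain (Type II): Q = -0.965·√(gD⁵h_f/L)·ln[ε/(3.7D) + √(3.17ν²L/(gD³h_f))]
√(gD⁵h_f/L) = √(9.81·0.549⁵·5.53/1080) = 0.05005
ε/(3.7D) = 7.88×10^-7; √(3.17ν²L/(gD³h_f)) = 3.11×10^-5
Q = -0.965·0.05005·ln(3.184×10^-5) = 0.5001 m³/s
Check: V = 2.11 m/s, Re = 7.30×10^5, f = 0.01231, h_f = 5.51 m ≈ 5.53 m ✓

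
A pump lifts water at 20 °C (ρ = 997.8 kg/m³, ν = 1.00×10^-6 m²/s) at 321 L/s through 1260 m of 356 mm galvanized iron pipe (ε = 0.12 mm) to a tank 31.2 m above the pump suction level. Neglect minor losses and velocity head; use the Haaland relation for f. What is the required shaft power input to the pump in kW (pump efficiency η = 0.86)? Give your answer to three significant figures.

P_shaft ≈ 223 kW

V = 4Q/(πD²) = 3.225 m/s; Re = 1.15×10^6; ε/D = 3.37×10^-4; f = 0.01586
h_f = f(L/D)V²/2g = 29.75 m
Total head H = z + h_f = 31.2 + 29.75 = 60.95 m
P_hyd = ρgQH = 997.8·9.81·0.321·60.95 = 191.5 kW
P_shaft = P_hyd/η = 191.5/0.86 = 222.7 kW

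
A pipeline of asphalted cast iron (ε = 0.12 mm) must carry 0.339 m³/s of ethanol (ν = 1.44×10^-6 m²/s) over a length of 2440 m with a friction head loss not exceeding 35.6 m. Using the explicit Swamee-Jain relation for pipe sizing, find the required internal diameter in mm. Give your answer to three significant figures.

D ≈ 407 mm

Swamee-Jain (Type III): D = 0.66·[ε^1.25·(LQ²/(gh_f))^4.75 + ν·Q^9.4·(L/(gh_f))^5.2]^0.04
LQ²/(gh_f) = 0.8029; L/(gh_f) = 6.987
Term 1 = ε^1.25·(…)^4.75 = 4.43×10^-6; Term 2 = ν·Q^9.4·(…)^5.2 = 1.36×10^-6
D = 0.66·(4.43×10^-6 + 1.36×10^-6)^0.04 = 0.4074 m = 407 mm
Check: V = 2.60 m/s, Re = 7.36×10^5, f = 0.01594, h_f = 32.9 m ≈ 35.6 m ✓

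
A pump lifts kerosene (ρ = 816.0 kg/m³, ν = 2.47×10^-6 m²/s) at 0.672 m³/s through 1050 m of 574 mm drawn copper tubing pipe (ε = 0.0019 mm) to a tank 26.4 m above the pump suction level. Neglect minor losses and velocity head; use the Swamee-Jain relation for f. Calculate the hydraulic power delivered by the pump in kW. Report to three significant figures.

P_hyd ≈ 185 kW

V = 4Q/(πD²) = 2.597 m/s; Re = 6.03×10^5; ε/D = 3.31×10^-6; f = 0.01272
h_f = f(L/D)V²/2g = 7.999 m
Total head H = z + h_f = 26.4 + 7.999 = 34.40 m
P_hyd = ρgQH = 816.0·9.81·0.672·34.40 = 185.0 kW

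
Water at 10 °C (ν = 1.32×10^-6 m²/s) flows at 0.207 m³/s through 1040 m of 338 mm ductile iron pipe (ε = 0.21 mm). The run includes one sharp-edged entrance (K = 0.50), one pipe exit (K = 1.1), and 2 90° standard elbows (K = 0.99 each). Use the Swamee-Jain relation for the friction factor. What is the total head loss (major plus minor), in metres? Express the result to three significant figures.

H_L ≈ 16.3 m

V = 4Q/(πD²) = 2.307 m/s; V²/2g = 0.2713 m
Re = 5.91×10^5, ε/D = 6.21×10^-4 → f = 0.01837 (Swamee-Jain)
Major: h_f = f(L/D)·V²/2g = 0.01837·3077·0.2713 = 15.33 m
Minor: ΣK = 3.58; h_m = ΣK·V²/2g = 0.9711 m
Total H_L = 15.33 + 0.9711 = 16.30 m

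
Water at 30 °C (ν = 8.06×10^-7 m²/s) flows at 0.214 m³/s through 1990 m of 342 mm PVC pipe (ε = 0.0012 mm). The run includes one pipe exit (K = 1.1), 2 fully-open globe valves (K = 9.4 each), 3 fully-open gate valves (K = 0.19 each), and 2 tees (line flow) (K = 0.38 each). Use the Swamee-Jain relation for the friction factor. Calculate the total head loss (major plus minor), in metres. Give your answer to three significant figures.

H_L ≈ 24.7 m

V = 4Q/(πD²) = 2.330 m/s; V²/2g = 0.2766 m
Re = 9.88×10^5, ε/D = 3.51×10^-6 → f = 0.01172 (Swamee-Jain)
Major: h_f = f(L/D)·V²/2g = 0.01172·5819·0.2766 = 18.86 m
Minor: ΣK = 21.2; h_m = ΣK·V²/2g = 5.872 m
Total H_L = 18.86 + 5.872 = 24.73 m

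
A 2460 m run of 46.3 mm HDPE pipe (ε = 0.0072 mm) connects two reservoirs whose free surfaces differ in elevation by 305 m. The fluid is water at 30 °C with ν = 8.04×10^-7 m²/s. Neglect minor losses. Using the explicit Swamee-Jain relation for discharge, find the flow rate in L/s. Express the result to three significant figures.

Q ≈ 4.25 L/s

Swamee-Jain (Type II): Q = -0.965·√(gD⁵h_f/L)·ln[ε/(3.7D) + √(3.17ν²L/(gD³h_f))]
√(gD⁵h_f/L) = √(9.81·0.0463⁵·305/2460) = 5.087×10^-4
ε/(3.7D) = 4.20×10^-5; √(3.17ν²L/(gD³h_f)) = 1.30×10^-4
Q = -0.965·5.087×10^-4·ln(1.723×10^-4) = 0.004254 m³/s
Check: V = 2.53 m/s, Re = 1.46×10^5, f = 0.01763, h_f = 305 m ≈ 305 m ✓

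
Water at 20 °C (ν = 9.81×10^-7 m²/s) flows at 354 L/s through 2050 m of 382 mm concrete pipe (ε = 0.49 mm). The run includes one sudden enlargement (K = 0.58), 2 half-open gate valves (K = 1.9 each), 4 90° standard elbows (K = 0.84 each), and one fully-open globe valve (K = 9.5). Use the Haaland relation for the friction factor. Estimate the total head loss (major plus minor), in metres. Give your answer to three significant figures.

V = 4Q/(πD²) = 3.089 m/s; V²/2g = 0.4863 m
Re = 1.20×10^6, ε/D = 0.00128 → f = 0.02111 (Haaland)
Major: h_f = f(L/D)·V²/2g = 0.02111·5366·0.4863 = 55.09 m
Minor: ΣK = 17.2; h_m = ΣK·V²/2g = 8.383 m
Total H_L = 55.09 + 8.383 = 63.47 m

H_L ≈ 63.5 m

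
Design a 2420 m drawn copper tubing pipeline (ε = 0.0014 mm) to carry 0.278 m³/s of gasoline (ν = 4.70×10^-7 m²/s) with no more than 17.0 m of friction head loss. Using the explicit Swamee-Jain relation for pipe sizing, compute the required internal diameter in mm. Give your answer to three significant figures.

Swamee-Jain (Type III): D = 0.66·[ε^1.25·(LQ²/(gh_f))^4.75 + ν·Q^9.4·(L/(gh_f))^5.2]^0.04
LQ²/(gh_f) = 1.121; L/(gh_f) = 14.51
Term 1 = ε^1.25·(…)^4.75 = 8.30×10^-8; Term 2 = ν·Q^9.4·(…)^5.2 = 3.07×10^-6
D = 0.66·(8.30×10^-8 + 3.07×10^-6)^0.04 = 0.3976 m = 398 mm
Check: V = 2.24 m/s, Re = 1.89×10^6, f = 0.01059, h_f = 16.5 m ≈ 17.0 m ✓

D ≈ 398 mm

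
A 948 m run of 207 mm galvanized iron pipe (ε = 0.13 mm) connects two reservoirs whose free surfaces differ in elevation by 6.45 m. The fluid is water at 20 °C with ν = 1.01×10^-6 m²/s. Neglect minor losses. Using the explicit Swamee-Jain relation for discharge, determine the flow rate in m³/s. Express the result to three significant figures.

Q ≈ 0.0404 m³/s

Swamee-Jain (Type II): Q = -0.965·√(gD⁵h_f/L)·ln[ε/(3.7D) + √(3.17ν²L/(gD³h_f))]
√(gD⁵h_f/L) = √(9.81·0.207⁵·6.45/948) = 0.005037
ε/(3.7D) = 1.70×10^-4; √(3.17ν²L/(gD³h_f)) = 7.39×10^-5
Q = -0.965·0.005037·ln(2.436×10^-4) = 0.04044 m³/s
Check: V = 1.20 m/s, Re = 2.46×10^5, f = 0.01928, h_f = 6.50 m ≈ 6.45 m ✓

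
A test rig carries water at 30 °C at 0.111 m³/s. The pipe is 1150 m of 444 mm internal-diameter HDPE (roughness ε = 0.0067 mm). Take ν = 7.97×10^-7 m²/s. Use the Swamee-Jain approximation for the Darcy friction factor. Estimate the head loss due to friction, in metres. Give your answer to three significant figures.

V = 4Q/(πD²) = 4·0.111/(π·0.444²) = 0.7169 m/s
Re = VD/ν = 0.7169·0.444/7.97×10^-7 = 3.99×10^5 → turbulent
ε/D = 0.0067/444 = 1.51×10^-5
Swamee-Jain: f = 0.01384
h_f = f(L/D)V²/(2g) = 0.01384·(1150/0.444)·0.7169²/(2·9.81) = 0.9392 m

h_f ≈ 0.939 m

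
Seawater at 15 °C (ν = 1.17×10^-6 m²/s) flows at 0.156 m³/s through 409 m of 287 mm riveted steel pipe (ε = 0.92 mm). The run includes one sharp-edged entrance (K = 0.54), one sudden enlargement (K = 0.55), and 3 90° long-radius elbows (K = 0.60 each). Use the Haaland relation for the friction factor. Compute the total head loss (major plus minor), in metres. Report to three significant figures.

V = 4Q/(πD²) = 2.411 m/s; V²/2g = 0.2964 m
Re = 5.92×10^5, ε/D = 0.00321 → f = 0.02691 (Haaland)
Major: h_f = f(L/D)·V²/2g = 0.02691·1425·0.2964 = 11.37 m
Minor: ΣK = 2.89; h_m = ΣK·V²/2g = 0.8565 m
Total H_L = 11.37 + 0.8565 = 12.22 m

H_L ≈ 12.2 m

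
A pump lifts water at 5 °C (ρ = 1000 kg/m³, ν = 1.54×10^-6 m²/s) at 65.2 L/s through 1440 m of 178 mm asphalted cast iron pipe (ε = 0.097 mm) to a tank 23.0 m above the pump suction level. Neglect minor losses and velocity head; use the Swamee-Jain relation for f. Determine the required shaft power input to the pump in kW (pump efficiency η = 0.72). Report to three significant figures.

P_shaft ≈ 67.1 kW

V = 4Q/(πD²) = 2.620 m/s; Re = 3.03×10^5; ε/D = 5.45×10^-4; f = 0.01857
h_f = f(L/D)V²/2g = 52.57 m
Total head H = z + h_f = 23.0 + 52.57 = 75.57 m
P_hyd = ρgQH = 1000·9.81·0.0652·75.57 = 48.33 kW
P_shaft = P_hyd/η = 48.33/0.72 = 67.13 kW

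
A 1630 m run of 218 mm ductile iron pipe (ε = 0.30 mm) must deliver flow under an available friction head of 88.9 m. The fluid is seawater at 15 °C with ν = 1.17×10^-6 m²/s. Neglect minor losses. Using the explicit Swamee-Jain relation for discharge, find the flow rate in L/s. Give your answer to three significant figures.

Swamee-Jain (Type II): Q = -0.965·√(gD⁵h_f/L)·ln[ε/(3.7D) + √(3.17ν²L/(gD³h_f))]
√(gD⁵h_f/L) = √(9.81·0.218⁵·88.9/1630) = 0.01623
ε/(3.7D) = 3.72×10^-4; √(3.17ν²L/(gD³h_f)) = 2.80×10^-5
Q = -0.965·0.01623·ln(3.999×10^-4) = 0.1225 m³/s
Check: V = 3.28 m/s, Re = 6.12×10^5, f = 0.02176, h_f = 89.4 m ≈ 88.9 m ✓

Q ≈ 123 L/s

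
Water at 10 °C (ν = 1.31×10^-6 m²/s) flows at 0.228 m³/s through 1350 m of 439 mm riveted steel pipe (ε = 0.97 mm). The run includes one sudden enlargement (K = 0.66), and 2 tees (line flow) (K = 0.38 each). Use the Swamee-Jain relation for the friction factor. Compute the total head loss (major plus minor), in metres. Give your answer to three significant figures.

V = 4Q/(πD²) = 1.506 m/s; V²/2g = 0.1156 m
Re = 5.05×10^5, ε/D = 0.00221 → f = 0.02450 (Swamee-Jain)
Major: h_f = f(L/D)·V²/2g = 0.02450·3075·0.1156 = 8.714 m
Minor: ΣK = 1.42; h_m = ΣK·V²/2g = 0.1642 m
Total H_L = 8.714 + 0.1642 = 8.878 m

H_L ≈ 8.88 m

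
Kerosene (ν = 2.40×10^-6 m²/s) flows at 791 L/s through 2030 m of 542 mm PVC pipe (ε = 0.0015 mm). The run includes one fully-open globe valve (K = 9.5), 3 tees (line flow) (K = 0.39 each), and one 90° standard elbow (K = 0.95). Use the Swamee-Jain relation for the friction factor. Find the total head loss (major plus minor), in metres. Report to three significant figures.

V = 4Q/(πD²) = 3.428 m/s; V²/2g = 0.5991 m
Re = 7.74×10^5, ε/D = 2.77×10^-6 → f = 0.01218 (Swamee-Jain)
Major: h_f = f(L/D)·V²/2g = 0.01218·3745·0.5991 = 27.34 m
Minor: ΣK = 11.6; h_m = ΣK·V²/2g = 6.961 m
Total H_L = 27.34 + 6.961 = 34.30 m

H_L ≈ 34.3 m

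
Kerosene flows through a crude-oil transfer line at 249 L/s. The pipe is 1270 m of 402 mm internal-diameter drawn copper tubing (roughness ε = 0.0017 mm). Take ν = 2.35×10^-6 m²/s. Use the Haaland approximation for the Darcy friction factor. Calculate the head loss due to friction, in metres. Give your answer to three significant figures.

h_f ≈ 8.73 m

V = 4Q/(πD²) = 4·0.249/(π·0.402²) = 1.962 m/s
Re = VD/ν = 1.962·0.402/2.35×10^-6 = 3.36×10^5 → turbulent
ε/D = 0.0017/402 = 4.23×10^-6
Haaland: f = 0.01408
h_f = f(L/D)V²/(2g) = 0.01408·(1270/0.402)·1.962²/(2·9.81) = 8.727 m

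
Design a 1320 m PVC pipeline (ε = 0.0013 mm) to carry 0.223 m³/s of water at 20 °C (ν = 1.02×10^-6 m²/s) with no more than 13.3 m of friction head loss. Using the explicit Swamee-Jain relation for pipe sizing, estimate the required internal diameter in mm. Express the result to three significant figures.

D ≈ 350 mm

Swamee-Jain (Type III): D = 0.66·[ε^1.25·(LQ²/(gh_f))^4.75 + ν·Q^9.4·(L/(gh_f))^5.2]^0.04
LQ²/(gh_f) = 0.5031; L/(gh_f) = 10.12
Term 1 = ε^1.25·(…)^4.75 = 1.68×10^-9; Term 2 = ν·Q^9.4·(…)^5.2 = 1.29×10^-7
D = 0.66·(1.68×10^-9 + 1.29×10^-7)^0.04 = 0.3500 m = 350 mm
Check: V = 2.32 m/s, Re = 7.95×10^5, f = 0.01215, h_f = 12.5 m ≈ 13.3 m ✓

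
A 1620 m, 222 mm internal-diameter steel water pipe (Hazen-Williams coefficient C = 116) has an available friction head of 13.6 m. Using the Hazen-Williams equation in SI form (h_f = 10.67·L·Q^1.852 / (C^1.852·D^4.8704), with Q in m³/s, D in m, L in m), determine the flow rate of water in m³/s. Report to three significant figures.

Q ≈ 0.0467 m³/s

Rearranging: Q = [h_f·C^1.852·D^4.8704 / (10.67·L)]^(1/1.852)
Q = [13.6·116^1.852·0.222^4.8704 / (10.67·1620)]^0.540 = 0.04671 m³/s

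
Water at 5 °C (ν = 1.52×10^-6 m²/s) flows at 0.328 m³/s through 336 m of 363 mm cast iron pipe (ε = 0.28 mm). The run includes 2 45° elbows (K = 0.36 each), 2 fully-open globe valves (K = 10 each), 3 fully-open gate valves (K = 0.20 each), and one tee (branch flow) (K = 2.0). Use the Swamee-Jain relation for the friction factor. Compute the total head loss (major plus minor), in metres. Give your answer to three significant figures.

H_L ≈ 21.0 m

V = 4Q/(πD²) = 3.169 m/s; V²/2g = 0.5120 m
Re = 7.57×10^5, ε/D = 7.71×10^-4 → f = 0.01904 (Swamee-Jain)
Major: h_f = f(L/D)·V²/2g = 0.01904·925.6·0.5120 = 9.022 m
Minor: ΣK = 23.3; h_m = ΣK·V²/2g = 11.94 m
Total H_L = 9.022 + 11.94 = 20.96 m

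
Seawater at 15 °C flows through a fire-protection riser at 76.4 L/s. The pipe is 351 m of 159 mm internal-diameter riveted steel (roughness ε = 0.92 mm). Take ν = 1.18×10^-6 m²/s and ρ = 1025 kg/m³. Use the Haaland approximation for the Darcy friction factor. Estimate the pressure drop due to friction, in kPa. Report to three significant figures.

Δp ≈ 536 kPa

V = 4Q/(πD²) = 4·0.0764/(π·0.159²) = 3.848 m/s
Re = VD/ν = 3.848·0.159/1.18×10^-6 = 5.18×10^5 → turbulent
ε/D = 0.92/159 = 0.00579
Haaland: f = 0.03197
h_f = f(L/D)V²/(2g) = 0.03197·(351/0.159)·3.848²/(2·9.81) = 53.26 m
Δp = ρg·h_f = 1025·9.81·53.26 = 535.5 kPa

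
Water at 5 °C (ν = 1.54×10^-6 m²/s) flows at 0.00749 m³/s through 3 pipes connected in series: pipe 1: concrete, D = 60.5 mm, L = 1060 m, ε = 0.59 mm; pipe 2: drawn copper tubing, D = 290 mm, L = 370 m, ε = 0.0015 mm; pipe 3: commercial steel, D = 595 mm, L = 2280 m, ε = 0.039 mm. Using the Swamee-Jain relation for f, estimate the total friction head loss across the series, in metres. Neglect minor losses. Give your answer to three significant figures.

Pipe 1: V = 2.605 m/s, Re = 1.02×10^5, ε/D = 0.00975, f = 0.03842, h_1 = f(L/D)V²/2g = 232.9 m
Pipe 2: V = 0.1134 m/s, Re = 2.14×10^4, ε/D = 5.17×10^-6, f = 0.02541, h_2 = f(L/D)V²/2g = 0.02125 m
Pipe 3: V = 0.02694 m/s, Re = 1.04×10^4, ε/D = 6.55×10^-5, f = 0.03075, h_3 = f(L/D)V²/2g = 0.004358 m
Series → Q common, losses add: H = Σh = 232.9 m

H ≈ 233 m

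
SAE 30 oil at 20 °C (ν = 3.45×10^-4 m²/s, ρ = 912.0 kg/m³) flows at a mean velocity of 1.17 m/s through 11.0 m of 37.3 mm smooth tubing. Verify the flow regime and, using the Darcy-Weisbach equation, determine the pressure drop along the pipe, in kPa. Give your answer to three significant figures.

Δp ≈ 93.1 kPa

Re = VD/ν = 1.17·0.03730/3.45×10^-4 = 126 → laminar (Re < 2300)
f = 64/Re = 0.5059
h_f = f(L/D)V²/(2g) = 0.5059·(11.0/0.03730)·1.17²/(2·9.81) = 10.41 m
Δp = ρg·h_f = 912.0·9.81·10.41 = 93.14 kPa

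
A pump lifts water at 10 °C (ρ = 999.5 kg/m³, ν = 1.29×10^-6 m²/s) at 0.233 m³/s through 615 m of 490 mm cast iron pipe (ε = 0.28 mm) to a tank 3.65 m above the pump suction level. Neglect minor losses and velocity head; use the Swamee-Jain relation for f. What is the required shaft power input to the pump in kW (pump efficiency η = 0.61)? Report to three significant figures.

V = 4Q/(πD²) = 1.236 m/s; Re = 4.69×10^5; ε/D = 5.71×10^-4; f = 0.01826
h_f = f(L/D)V²/2g = 1.784 m
Total head H = z + h_f = 3.65 + 1.784 = 5.434 m
P_hyd = ρgQH = 999.5·9.81·0.233·5.434 = 12.41 kW
P_shaft = P_hyd/η = 12.41/0.61 = 20.35 kW

P_shaft ≈ 20.3 kW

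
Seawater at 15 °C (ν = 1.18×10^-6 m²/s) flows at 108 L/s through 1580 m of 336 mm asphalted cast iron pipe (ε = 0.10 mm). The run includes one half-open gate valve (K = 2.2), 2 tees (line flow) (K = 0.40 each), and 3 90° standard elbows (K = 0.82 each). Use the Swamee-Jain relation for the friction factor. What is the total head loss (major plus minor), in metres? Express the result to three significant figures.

H_L ≈ 6.40 m

V = 4Q/(πD²) = 1.218 m/s; V²/2g = 0.07562 m
Re = 3.47×10^5, ε/D = 2.98×10^-4 → f = 0.01682 (Swamee-Jain)
Major: h_f = f(L/D)·V²/2g = 0.01682·4702·0.07562 = 5.982 m
Minor: ΣK = 5.46; h_m = ΣK·V²/2g = 0.4129 m
Total H_L = 5.982 + 0.4129 = 6.395 m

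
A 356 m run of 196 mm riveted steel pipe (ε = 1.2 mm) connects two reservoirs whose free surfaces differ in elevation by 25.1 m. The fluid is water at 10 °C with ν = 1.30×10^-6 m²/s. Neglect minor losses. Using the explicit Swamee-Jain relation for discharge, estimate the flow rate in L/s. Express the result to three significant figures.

Q ≈ 87.2 L/s

Swamee-Jain (Type II): Q = -0.965·√(gD⁵h_f/L)·ln[ε/(3.7D) + √(3.17ν²L/(gD³h_f))]
√(gD⁵h_f/L) = √(9.81·0.196⁵·25.1/356) = 0.01414
ε/(3.7D) = 0.00165; √(3.17ν²L/(gD³h_f)) = 3.21×10^-5
Q = -0.965·0.01414·ln(0.001687) = 0.08715 m³/s
Check: V = 2.89 m/s, Re = 4.35×10^5, f = 0.03261, h_f = 25.2 m ≈ 25.1 m ✓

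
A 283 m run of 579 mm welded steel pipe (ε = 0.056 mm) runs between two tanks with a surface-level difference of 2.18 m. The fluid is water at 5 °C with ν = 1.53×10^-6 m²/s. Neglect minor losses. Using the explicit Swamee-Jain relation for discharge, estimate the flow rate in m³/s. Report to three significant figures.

Swamee-Jain (Type II): Q = -0.965·√(gD⁵h_f/L)·ln[ε/(3.7D) + √(3.17ν²L/(gD³h_f))]
√(gD⁵h_f/L) = √(9.81·0.579⁵·2.18/283) = 0.07012
ε/(3.7D) = 2.61×10^-5; √(3.17ν²L/(gD³h_f)) = 2.25×10^-5
Q = -0.965·0.07012·ln(4.863×10^-5) = 0.6720 m³/s
Check: V = 2.55 m/s, Re = 9.66×10^5, f = 0.01350, h_f = 2.19 m ≈ 2.18 m ✓

Q ≈ 0.672 m³/s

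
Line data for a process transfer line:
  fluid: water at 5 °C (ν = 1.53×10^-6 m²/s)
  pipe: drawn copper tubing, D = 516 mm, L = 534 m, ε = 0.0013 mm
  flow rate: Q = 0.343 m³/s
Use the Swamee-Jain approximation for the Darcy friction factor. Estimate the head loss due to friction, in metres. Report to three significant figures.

h_f ≈ 1.83 m

V = 4Q/(πD²) = 4·0.343/(π·0.516²) = 1.640 m/s
Re = VD/ν = 1.640·0.516/1.53×10^-6 = 5.53×10^5 → turbulent
ε/D = 0.0013/516 = 2.52×10^-6
Swamee-Jain: f = 0.01290
h_f = f(L/D)V²/(2g) = 0.01290·(534/0.516)·1.640²/(2·9.81) = 1.831 m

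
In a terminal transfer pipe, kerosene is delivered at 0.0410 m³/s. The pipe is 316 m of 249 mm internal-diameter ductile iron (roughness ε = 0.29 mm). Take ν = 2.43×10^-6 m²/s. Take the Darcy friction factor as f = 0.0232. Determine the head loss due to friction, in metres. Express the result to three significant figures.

V = 4Q/(πD²) = 4·0.0410/(π·0.249²) = 0.8420 m/s
h_f = f(L/D)V²/(2g) = 0.02320·(316/0.249)·0.8420²/(2·9.81) = 1.064 m

h_f ≈ 1.06 m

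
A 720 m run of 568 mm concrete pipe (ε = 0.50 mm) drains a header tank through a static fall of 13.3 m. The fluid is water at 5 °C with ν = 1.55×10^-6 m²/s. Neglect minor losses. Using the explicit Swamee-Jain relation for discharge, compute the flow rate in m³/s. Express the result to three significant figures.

Q ≈ 0.827 m³/s

Swamee-Jain (Type II): Q = -0.965·√(gD⁵h_f/L)·ln[ε/(3.7D) + √(3.17ν²L/(gD³h_f))]
√(gD⁵h_f/L) = √(9.81·0.568⁵·13.3/720) = 0.1035
ε/(3.7D) = 2.38×10^-4; √(3.17ν²L/(gD³h_f)) = 1.51×10^-5
Q = -0.965·0.1035·ln(2.531×10^-4) = 0.8272 m³/s
Check: V = 3.26 m/s, Re = 1.20×10^6, f = 0.01940, h_f = 13.4 m ≈ 13.3 m ✓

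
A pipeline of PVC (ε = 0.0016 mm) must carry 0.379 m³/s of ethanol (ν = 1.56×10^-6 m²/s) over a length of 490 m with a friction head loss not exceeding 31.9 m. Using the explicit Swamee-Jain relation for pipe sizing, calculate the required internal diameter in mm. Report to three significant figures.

Swamee-Jain (Type III): D = 0.66·[ε^1.25·(LQ²/(gh_f))^4.75 + ν·Q^9.4·(L/(gh_f))^5.2]^0.04
LQ²/(gh_f) = 0.2249; L/(gh_f) = 1.566
Term 1 = ε^1.25·(…)^4.75 = 4.76×10^-11; Term 2 = ν·Q^9.4·(…)^5.2 = 1.76×10^-9
D = 0.66·(4.76×10^-11 + 1.76×10^-9)^0.04 = 0.2950 m = 295 mm
Check: V = 5.55 m/s, Re = 1.05×10^6, f = 0.01165, h_f = 30.3 m ≈ 31.9 m ✓

D ≈ 295 mm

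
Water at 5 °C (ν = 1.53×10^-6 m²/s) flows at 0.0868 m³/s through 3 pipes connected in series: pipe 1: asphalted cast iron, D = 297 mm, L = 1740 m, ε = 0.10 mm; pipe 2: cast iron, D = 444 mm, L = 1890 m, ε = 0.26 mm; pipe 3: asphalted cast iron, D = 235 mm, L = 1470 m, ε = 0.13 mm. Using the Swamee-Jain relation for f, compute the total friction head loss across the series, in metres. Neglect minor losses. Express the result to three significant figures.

Pipe 1: V = 1.253 m/s, Re = 2.43×10^5, ε/D = 3.37×10^-4, f = 0.01765, h_1 = f(L/D)V²/2g = 8.275 m
Pipe 2: V = 0.5606 m/s, Re = 1.63×10^5, ε/D = 5.86×10^-4, f = 0.01973, h_2 = f(L/D)V²/2g = 1.345 m
Pipe 3: V = 2.001 m/s, Re = 3.07×10^5, ε/D = 5.53×10^-4, f = 0.01860, h_3 = f(L/D)V²/2g = 23.75 m
Series → Q common, losses add: H = Σh = 33.37 m

H ≈ 33.4 m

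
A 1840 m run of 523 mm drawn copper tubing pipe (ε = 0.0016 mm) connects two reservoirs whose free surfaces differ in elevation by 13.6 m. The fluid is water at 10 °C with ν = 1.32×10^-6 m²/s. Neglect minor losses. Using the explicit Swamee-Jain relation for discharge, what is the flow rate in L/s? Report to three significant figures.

Q ≈ 547 L/s

Swamee-Jain (Type II): Q = -0.965·√(gD⁵h_f/L)·ln[ε/(3.7D) + √(3.17ν²L/(gD³h_f))]
√(gD⁵h_f/L) = √(9.81·0.523⁵·13.6/1840) = 0.05327
ε/(3.7D) = 8.27×10^-7; √(3.17ν²L/(gD³h_f)) = 2.31×10^-5
Q = -0.965·0.05327·ln(2.390×10^-5) = 0.5470 m³/s
Check: V = 2.55 m/s, Re = 1.01×10^6, f = 0.01167, h_f = 13.6 m ≈ 13.6 m ✓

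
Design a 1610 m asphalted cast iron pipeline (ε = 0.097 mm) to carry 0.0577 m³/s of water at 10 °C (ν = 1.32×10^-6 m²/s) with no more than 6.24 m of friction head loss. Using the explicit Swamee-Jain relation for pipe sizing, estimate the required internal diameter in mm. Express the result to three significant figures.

Swamee-Jain (Type III): D = 0.66·[ε^1.25·(LQ²/(gh_f))^4.75 + ν·Q^9.4·(L/(gh_f))^5.2]^0.04
LQ²/(gh_f) = 0.08756; L/(gh_f) = 26.30
Term 1 = ε^1.25·(…)^4.75 = 9.11×10^-11; Term 2 = ν·Q^9.4·(…)^5.2 = 7.24×10^-11
D = 0.66·(9.11×10^-11 + 7.24×10^-11)^0.04 = 0.2680 m = 268 mm
Check: V = 1.02 m/s, Re = 2.08×10^5, f = 0.01809, h_f = 5.80 m ≈ 6.24 m ✓

D ≈ 268 mm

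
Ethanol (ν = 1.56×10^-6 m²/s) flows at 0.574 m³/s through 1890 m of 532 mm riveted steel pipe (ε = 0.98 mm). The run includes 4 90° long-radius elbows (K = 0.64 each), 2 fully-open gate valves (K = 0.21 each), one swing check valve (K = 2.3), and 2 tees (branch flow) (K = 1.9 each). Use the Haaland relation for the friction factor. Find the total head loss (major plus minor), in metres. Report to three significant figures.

V = 4Q/(πD²) = 2.582 m/s; V²/2g = 0.3399 m
Re = 8.81×10^5, ε/D = 0.00184 → f = 0.02316 (Haaland)
Major: h_f = f(L/D)·V²/2g = 0.02316·3553·0.3399 = 27.96 m
Minor: ΣK = 9.08; h_m = ΣK·V²/2g = 3.086 m
Total H_L = 27.96 + 3.086 = 31.05 m

H_L ≈ 31.0 m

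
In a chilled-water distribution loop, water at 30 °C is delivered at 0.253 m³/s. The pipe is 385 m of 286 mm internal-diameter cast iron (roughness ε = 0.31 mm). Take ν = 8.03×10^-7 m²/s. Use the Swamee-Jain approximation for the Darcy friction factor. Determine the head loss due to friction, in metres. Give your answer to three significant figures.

h_f ≈ 21.6 m

V = 4Q/(πD²) = 4·0.253/(π·0.286²) = 3.938 m/s
Re = VD/ν = 3.938·0.286/8.03×10^-7 = 1.40×10^6 → turbulent
ε/D = 0.31/286 = 0.00108
Swamee-Jain: f = 0.02030
h_f = f(L/D)V²/(2g) = 0.02030·(385/0.286)·3.938²/(2·9.81) = 21.61 m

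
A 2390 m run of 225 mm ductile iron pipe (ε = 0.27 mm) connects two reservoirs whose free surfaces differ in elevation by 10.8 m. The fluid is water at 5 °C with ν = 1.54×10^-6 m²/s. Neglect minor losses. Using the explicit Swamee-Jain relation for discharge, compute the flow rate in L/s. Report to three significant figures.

Q ≈ 37.6 L/s

Swamee-Jain (Type II): Q = -0.965·√(gD⁵h_f/L)·ln[ε/(3.7D) + √(3.17ν²L/(gD³h_f))]
√(gD⁵h_f/L) = √(9.81·0.225⁵·10.8/2390) = 0.005056
ε/(3.7D) = 3.24×10^-4; √(3.17ν²L/(gD³h_f)) = 1.22×10^-4
Q = -0.965·0.005056·ln(4.463×10^-4) = 0.03764 m³/s
Check: V = 0.947 m/s, Re = 1.38×10^5, f = 0.02245, h_f = 10.9 m ≈ 10.8 m ✓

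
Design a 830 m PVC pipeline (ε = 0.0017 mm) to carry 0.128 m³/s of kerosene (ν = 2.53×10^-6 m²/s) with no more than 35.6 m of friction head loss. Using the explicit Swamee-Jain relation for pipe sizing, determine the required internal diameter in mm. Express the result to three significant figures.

Swamee-Jain (Type III): D = 0.66·[ε^1.25·(LQ²/(gh_f))^4.75 + ν·Q^9.4·(L/(gh_f))^5.2]^0.04
LQ²/(gh_f) = 0.03894; L/(gh_f) = 2.377
Term 1 = ε^1.25·(…)^4.75 = 1.24×10^-14; Term 2 = ν·Q^9.4·(…)^5.2 = 9.24×10^-13
D = 0.66·(1.24×10^-14 + 9.24×10^-13)^0.04 = 0.2180 m = 218 mm
Check: V = 3.43 m/s, Re = 2.96×10^5, f = 0.01451, h_f = 33.1 m ≈ 35.6 m ✓

D ≈ 218 mm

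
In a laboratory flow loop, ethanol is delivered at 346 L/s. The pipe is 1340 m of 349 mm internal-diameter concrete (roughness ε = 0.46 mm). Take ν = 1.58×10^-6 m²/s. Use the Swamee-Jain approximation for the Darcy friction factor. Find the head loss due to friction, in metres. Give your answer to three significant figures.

V = 4Q/(πD²) = 4·0.346/(π·0.349²) = 3.617 m/s
Re = VD/ν = 3.617·0.349/1.58×10^-6 = 7.99×10^5 → turbulent
ε/D = 0.46/349 = 0.00132
Swamee-Jain: f = 0.02143
h_f = f(L/D)V²/(2g) = 0.02143·(1340/0.349)·3.617²/(2·9.81) = 54.87 m

h_f ≈ 54.9 m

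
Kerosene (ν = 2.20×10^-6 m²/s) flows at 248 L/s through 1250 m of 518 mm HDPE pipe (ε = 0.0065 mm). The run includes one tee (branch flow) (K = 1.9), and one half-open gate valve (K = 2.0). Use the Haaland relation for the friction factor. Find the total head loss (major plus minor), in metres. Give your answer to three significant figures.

H_L ≈ 2.77 m

V = 4Q/(πD²) = 1.177 m/s; V²/2g = 0.07058 m
Re = 2.77×10^5, ε/D = 1.25×10^-5 → f = 0.01465 (Haaland)
Major: h_f = f(L/D)·V²/2g = 0.01465·2413·0.07058 = 2.496 m
Minor: ΣK = 3.90; h_m = ΣK·V²/2g = 0.2753 m
Total H_L = 2.496 + 0.2753 = 2.771 m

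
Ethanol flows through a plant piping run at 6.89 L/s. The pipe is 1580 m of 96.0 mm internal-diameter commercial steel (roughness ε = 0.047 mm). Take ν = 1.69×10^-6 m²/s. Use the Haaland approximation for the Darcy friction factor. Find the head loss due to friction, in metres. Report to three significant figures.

h_f ≈ 16.7 m

V = 4Q/(πD²) = 4·0.00689/(π·0.0960²) = 0.9519 m/s
Re = VD/ν = 0.9519·0.0960/1.69×10^-6 = 5.41×10^4 → turbulent
ε/D = 0.047/96.0 = 4.90×10^-4
Haaland: f = 0.02193
h_f = f(L/D)V²/(2g) = 0.02193·(1580/0.0960)·0.9519²/(2·9.81) = 16.67 m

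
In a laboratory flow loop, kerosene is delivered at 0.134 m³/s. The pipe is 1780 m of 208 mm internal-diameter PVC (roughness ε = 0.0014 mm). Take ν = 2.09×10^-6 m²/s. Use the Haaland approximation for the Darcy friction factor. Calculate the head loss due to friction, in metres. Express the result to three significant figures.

h_f ≈ 93.0 m

V = 4Q/(πD²) = 4·0.134/(π·0.208²) = 3.944 m/s
Re = VD/ν = 3.944·0.208/2.09×10^-6 = 3.92×10^5 → turbulent
ε/D = 0.0014/208 = 6.73×10^-6
Haaland: f = 0.01371
h_f = f(L/D)V²/(2g) = 0.01371·(1780/0.208)·3.944²/(2·9.81) = 93.00 m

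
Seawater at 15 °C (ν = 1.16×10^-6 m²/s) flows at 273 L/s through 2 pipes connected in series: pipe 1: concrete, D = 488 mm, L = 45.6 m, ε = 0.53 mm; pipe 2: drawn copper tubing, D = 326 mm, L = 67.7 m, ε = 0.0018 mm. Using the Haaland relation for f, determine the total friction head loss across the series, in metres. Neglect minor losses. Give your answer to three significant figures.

H ≈ 1.55 m

Pipe 1: V = 1.460 m/s, Re = 6.14×10^5, ε/D = 0.00109, f = 0.02048, h_1 = f(L/D)V²/2g = 0.2078 m
Pipe 2: V = 3.271 m/s, Re = 9.19×10^5, ε/D = 5.52×10^-6, f = 0.01184, h_2 = f(L/D)V²/2g = 1.341 m
Series → Q common, losses add: H = Σh = 1.549 m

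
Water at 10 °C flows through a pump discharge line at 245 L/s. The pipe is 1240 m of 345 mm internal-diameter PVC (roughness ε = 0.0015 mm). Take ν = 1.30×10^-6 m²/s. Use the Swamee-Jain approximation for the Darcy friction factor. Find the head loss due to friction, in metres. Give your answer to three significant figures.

V = 4Q/(πD²) = 4·0.245/(π·0.345²) = 2.621 m/s
Re = VD/ν = 2.621·0.345/1.30×10^-6 = 6.96×10^5 → turbulent
ε/D = 0.0015/345 = 4.35×10^-6
Swamee-Jain: f = 0.01244
h_f = f(L/D)V²/(2g) = 0.01244·(1240/0.345)·2.621²/(2·9.81) = 15.65 m

h_f ≈ 15.6 m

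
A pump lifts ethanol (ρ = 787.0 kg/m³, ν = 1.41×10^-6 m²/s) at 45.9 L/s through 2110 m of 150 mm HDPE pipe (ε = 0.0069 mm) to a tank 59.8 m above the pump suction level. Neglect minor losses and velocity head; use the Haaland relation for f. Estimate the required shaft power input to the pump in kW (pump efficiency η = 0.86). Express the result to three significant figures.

V = 4Q/(πD²) = 2.597 m/s; Re = 2.76×10^5; ε/D = 4.60×10^-5; f = 0.01495
h_f = f(L/D)V²/2g = 72.29 m
Total head H = z + h_f = 59.8 + 72.29 = 132.1 m
P_hyd = ρgQH = 787.0·9.81·0.0459·132.1 = 46.81 kW
P_shaft = P_hyd/η = 46.81/0.86 = 54.43 kW

P_shaft ≈ 54.4 kW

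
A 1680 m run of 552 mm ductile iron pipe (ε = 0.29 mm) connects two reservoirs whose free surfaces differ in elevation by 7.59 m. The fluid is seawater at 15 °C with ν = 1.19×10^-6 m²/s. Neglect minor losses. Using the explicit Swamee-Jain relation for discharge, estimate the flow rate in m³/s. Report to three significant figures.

Swamee-Jain (Type II): Q = -0.965·√(gD⁵h_f/L)·ln[ε/(3.7D) + √(3.17ν²L/(gD³h_f))]
√(gD⁵h_f/L) = √(9.81·0.552⁵·7.59/1680) = 0.04766
ε/(3.7D) = 1.42×10^-4; √(3.17ν²L/(gD³h_f)) = 2.45×10^-5
Q = -0.965·0.04766·ln(1.665×10^-4) = 0.4001 m³/s
Check: V = 1.67 m/s, Re = 7.76×10^5, f = 0.01761, h_f = 7.64 m ≈ 7.59 m ✓

Q ≈ 0.400 m³/s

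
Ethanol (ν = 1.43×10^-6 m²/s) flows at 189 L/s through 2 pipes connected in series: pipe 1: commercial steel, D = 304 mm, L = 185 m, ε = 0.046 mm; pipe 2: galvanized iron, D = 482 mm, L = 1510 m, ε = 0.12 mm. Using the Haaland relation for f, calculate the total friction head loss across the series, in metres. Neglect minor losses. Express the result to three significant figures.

H ≈ 5.86 m

Pipe 1: V = 2.604 m/s, Re = 5.54×10^5, ε/D = 1.51×10^-4, f = 0.01467, h_1 = f(L/D)V²/2g = 3.086 m
Pipe 2: V = 1.036 m/s, Re = 3.49×10^5, ε/D = 2.49×10^-4, f = 0.01620, h_2 = f(L/D)V²/2g = 2.775 m
Series → Q common, losses add: H = Σh = 5.861 m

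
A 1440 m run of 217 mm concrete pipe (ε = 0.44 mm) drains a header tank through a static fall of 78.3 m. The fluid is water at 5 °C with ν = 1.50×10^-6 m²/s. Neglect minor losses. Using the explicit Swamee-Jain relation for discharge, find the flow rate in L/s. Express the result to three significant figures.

Q ≈ 115 L/s

Swamee-Jain (Type II): Q = -0.965·√(gD⁵h_f/L)·ln[ε/(3.7D) + √(3.17ν²L/(gD³h_f))]
√(gD⁵h_f/L) = √(9.81·0.217⁵·78.3/1440) = 0.01602
ε/(3.7D) = 5.48×10^-4; √(3.17ν²L/(gD³h_f)) = 3.62×10^-5
Q = -0.965·0.01602·ln(5.842×10^-4) = 0.1151 m³/s
Check: V = 3.11 m/s, Re = 4.50×10^5, f = 0.02403, h_f = 78.7 m ≈ 78.3 m ✓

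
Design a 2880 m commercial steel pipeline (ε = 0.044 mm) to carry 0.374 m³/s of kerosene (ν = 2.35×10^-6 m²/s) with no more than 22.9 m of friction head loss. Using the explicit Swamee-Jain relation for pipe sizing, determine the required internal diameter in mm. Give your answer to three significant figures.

D ≈ 468 mm

Swamee-Jain (Type III): D = 0.66·[ε^1.25·(LQ²/(gh_f))^4.75 + ν·Q^9.4·(L/(gh_f))^5.2]^0.04
LQ²/(gh_f) = 1.793; L/(gh_f) = 12.82
Term 1 = ε^1.25·(…)^4.75 = 5.74×10^-5; Term 2 = ν·Q^9.4·(…)^5.2 = 1.31×10^-4
D = 0.66·(5.74×10^-5 + 1.31×10^-4)^0.04 = 0.4683 m = 468 mm
Check: V = 2.17 m/s, Re = 4.33×10^5, f = 0.01465, h_f = 21.6 m ≈ 22.9 m ✓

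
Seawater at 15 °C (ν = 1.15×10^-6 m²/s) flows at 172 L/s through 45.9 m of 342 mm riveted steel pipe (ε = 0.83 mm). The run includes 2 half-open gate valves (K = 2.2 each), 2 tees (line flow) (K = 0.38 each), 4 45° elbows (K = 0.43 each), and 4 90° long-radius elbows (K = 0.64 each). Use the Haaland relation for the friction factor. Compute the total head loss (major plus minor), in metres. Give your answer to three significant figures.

H_L ≈ 2.29 m

V = 4Q/(πD²) = 1.872 m/s; V²/2g = 0.1787 m
Re = 5.57×10^5, ε/D = 0.00243 → f = 0.02498 (Haaland)
Major: h_f = f(L/D)·V²/2g = 0.02498·134.2·0.1787 = 0.5989 m
Minor: ΣK = 9.44; h_m = ΣK·V²/2g = 1.687 m
Total H_L = 0.5989 + 1.687 = 2.286 m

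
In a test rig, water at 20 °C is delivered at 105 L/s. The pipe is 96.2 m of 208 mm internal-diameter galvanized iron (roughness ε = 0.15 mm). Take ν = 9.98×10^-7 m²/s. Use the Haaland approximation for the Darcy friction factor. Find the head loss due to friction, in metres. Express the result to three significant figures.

V = 4Q/(πD²) = 4·0.105/(π·0.208²) = 3.090 m/s
Re = VD/ν = 3.090·0.208/9.98×10^-7 = 6.44×10^5 → turbulent
ε/D = 0.15/208 = 7.21×10^-4
Haaland: f = 0.01871
h_f = f(L/D)V²/(2g) = 0.01871·(96.2/0.208)·3.090²/(2·9.81) = 4.212 m

h_f ≈ 4.21 m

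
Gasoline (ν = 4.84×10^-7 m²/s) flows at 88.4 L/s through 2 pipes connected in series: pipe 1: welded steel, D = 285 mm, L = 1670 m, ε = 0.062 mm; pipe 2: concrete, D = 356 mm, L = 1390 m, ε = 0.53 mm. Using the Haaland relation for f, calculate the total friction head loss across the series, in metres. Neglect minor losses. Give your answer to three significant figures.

H ≈ 12.0 m

Pipe 1: V = 1.386 m/s, Re = 8.16×10^5, ε/D = 2.18×10^-4, f = 0.01495, h_1 = f(L/D)V²/2g = 8.573 m
Pipe 2: V = 0.8881 m/s, Re = 6.53×10^5, ε/D = 0.00149, f = 0.02203, h_2 = f(L/D)V²/2g = 3.458 m
Series → Q common, losses add: H = Σh = 12.03 m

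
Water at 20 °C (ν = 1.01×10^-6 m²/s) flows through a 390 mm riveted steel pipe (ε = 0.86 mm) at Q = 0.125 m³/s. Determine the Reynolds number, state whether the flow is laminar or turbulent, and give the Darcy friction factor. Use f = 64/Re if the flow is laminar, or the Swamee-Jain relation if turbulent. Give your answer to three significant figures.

Re ≈ 4.04×10^5; turbulent; f ≈ 0.0246

V = 4Q/(πD²) = 1.046 m/s
Re = VD/ν = 1.046·0.390/1.01×10^-6 = 4.04×10^5
Re > 4000 → turbulent; ε/D = 0.00221
Swamee-Jain: f = 0.02459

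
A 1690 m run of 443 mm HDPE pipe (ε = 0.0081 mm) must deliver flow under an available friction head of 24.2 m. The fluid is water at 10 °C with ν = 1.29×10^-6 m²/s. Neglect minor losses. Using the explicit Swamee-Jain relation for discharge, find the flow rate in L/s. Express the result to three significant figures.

Q ≈ 499 L/s

Swamee-Jain (Type II): Q = -0.965·√(gD⁵h_f/L)·ln[ε/(3.7D) + √(3.17ν²L/(gD³h_f))]
√(gD⁵h_f/L) = √(9.81·0.443⁵·24.2/1690) = 0.04896
ε/(3.7D) = 4.94×10^-6; √(3.17ν²L/(gD³h_f)) = 2.08×10^-5
Q = -0.965·0.04896·ln(2.573×10^-5) = 0.4993 m³/s
Check: V = 3.24 m/s, Re = 1.11×10^6, f = 0.01187, h_f = 24.2 m ≈ 24.2 m ✓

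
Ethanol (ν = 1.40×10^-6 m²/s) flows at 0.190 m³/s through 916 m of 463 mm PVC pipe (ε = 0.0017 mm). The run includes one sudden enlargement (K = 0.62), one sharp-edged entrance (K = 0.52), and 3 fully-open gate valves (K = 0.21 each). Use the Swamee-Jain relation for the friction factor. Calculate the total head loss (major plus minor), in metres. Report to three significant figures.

H_L ≈ 1.89 m

V = 4Q/(πD²) = 1.129 m/s; V²/2g = 0.06491 m
Re = 3.73×10^5, ε/D = 3.67×10^-6 → f = 0.01385 (Swamee-Jain)
Major: h_f = f(L/D)·V²/2g = 0.01385·1978·0.06491 = 1.779 m
Minor: ΣK = 1.77; h_m = ΣK·V²/2g = 0.1149 m
Total H_L = 1.779 + 0.1149 = 1.894 m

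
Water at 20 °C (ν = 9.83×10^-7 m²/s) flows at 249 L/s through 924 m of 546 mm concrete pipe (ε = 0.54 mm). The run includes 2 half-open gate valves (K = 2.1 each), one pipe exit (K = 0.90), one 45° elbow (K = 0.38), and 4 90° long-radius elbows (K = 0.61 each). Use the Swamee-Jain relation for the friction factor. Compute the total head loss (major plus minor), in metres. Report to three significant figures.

V = 4Q/(πD²) = 1.063 m/s; V²/2g = 0.05764 m
Re = 5.91×10^5, ε/D = 9.89×10^-4 → f = 0.02021 (Swamee-Jain)
Major: h_f = f(L/D)·V²/2g = 0.02021·1692·0.05764 = 1.971 m
Minor: ΣK = 7.92; h_m = ΣK·V²/2g = 0.4565 m
Total H_L = 1.971 + 0.4565 = 2.428 m

H_L ≈ 2.43 m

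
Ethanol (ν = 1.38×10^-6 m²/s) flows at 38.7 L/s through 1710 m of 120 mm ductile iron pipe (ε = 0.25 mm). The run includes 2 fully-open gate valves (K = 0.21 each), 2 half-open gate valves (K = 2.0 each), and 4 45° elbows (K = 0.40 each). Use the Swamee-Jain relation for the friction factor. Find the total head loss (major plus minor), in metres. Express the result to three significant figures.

H_L ≈ 211 m

V = 4Q/(πD²) = 3.422 m/s; V²/2g = 0.5968 m
Re = 2.98×10^5, ε/D = 0.00208 → f = 0.02442 (Swamee-Jain)
Major: h_f = f(L/D)·V²/2g = 0.02442·14250·0.5968 = 207.6 m
Minor: ΣK = 6.02; h_m = ΣK·V²/2g = 3.593 m
Total H_L = 207.6 + 3.593 = 211.2 m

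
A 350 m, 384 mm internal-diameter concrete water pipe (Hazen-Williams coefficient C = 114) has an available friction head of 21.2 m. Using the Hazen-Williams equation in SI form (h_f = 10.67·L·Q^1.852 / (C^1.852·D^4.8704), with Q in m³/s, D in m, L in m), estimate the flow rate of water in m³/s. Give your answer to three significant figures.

Rearranging: Q = [h_f·C^1.852·D^4.8704 / (10.67·L)]^(1/1.852)
Q = [21.2·114^1.852·0.384^4.8704 / (10.67·350)]^0.540 = 0.5638 m³/s

Q ≈ 0.564 m³/s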